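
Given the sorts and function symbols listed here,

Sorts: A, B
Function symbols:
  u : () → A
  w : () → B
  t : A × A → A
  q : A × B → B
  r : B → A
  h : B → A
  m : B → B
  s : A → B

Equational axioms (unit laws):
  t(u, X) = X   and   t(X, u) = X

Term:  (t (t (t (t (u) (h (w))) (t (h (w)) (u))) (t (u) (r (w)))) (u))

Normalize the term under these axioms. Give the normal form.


normal form = (t (t (h (w)) (h (w))) (r (w)))

1. (t (t (t (t (u) (h (w))) (t (h (w)) (u))) (t (u) (r (w)))) (u))  →  (t (t (t (u) (h (w))) (t (h (w)) (u))) (t (u) (r (w))))
2. (t (t (t (u) (h (w))) (t (h (w)) (u))) (t (u) (r (w))))  →  (t (t (h (w)) (t (h (w)) (u))) (t (u) (r (w))))
3. (t (t (h (w)) (t (h (w)) (u))) (t (u) (r (w))))  →  (t (t (h (w)) (h (w))) (t (u) (r (w))))
4. (t (t (h (w)) (h (w))) (t (u) (r (w))))  →  (t (t (h (w)) (h (w))) (r (w)))


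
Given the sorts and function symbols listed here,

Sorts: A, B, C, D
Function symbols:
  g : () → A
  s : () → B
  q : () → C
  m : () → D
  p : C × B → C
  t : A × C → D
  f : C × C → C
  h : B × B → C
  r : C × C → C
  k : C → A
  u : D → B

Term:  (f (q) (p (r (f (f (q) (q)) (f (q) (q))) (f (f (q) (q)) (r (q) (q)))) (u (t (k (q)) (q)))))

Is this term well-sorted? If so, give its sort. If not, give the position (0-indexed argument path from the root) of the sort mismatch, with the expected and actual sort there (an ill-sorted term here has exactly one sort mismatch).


  (q) : C
          (q) : C
          (q) : C
        (f (q) (q)) : C
          (q) : C
          (q) : C
        (f (q) (q)) : C
      (f (f (q) (q)) (f (q) (q))) : C
          (q) : C
          (q) : C
        (f (q) (q)) : C
          (q) : C
          (q) : C
        (r (q) (q)) : C
      (f (f (q) (q)) (r (q) (q))) : C
    (r (f (f (q) (q)) (f (q) (q))) (f (f (q) (q)) (r (q) (q)))) : C
          (q) : C
        (k (q)) : A
        (q) : C
      (t (k (q)) (q)) : D
    (u (t (k (q)) (q))) : B
  (p (r (f (f (q) (q)) (f (q) (q))) (f (f (q) (q)) (r (q) (q)))) (u (t (k (q)) (q)))) : C
(f (q) (p (r (f (f (q) (q)) (f (q) (q))) (f (f (q) (q)) (r (q) (q)))) (u (t (k (q)) (q))))) : C

well-sorted; sort = C


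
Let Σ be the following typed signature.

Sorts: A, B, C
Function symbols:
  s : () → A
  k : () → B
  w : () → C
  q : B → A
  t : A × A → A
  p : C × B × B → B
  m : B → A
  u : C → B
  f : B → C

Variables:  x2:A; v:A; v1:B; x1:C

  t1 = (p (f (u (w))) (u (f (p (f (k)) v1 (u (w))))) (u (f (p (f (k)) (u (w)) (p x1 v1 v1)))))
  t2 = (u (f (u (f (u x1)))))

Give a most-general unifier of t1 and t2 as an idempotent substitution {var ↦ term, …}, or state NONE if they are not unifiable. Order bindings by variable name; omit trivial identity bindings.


head clash or occurs-check failure — not unifiable

NONE (not unifiable)


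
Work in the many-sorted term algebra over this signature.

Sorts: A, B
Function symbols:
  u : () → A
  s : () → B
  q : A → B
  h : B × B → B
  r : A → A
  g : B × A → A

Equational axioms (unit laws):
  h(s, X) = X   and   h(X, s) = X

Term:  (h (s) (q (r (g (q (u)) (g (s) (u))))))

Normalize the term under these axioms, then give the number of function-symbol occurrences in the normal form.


1. (h (s) (q (r (g (q (u)) (g (s) (u))))))  →  (q (r (g (q (u)) (g (s) (u)))))
normal form: (q (r (g (q (u)) (g (s) (u)))))

size = 8


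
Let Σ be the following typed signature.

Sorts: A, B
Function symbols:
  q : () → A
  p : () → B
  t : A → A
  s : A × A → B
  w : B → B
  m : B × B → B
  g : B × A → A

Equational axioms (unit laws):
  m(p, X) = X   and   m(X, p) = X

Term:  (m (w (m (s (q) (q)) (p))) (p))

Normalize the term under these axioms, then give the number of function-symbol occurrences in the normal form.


size = 4

1. (m (w (m (s (q) (q)) (p))) (p))  →  (w (m (s (q) (q)) (p)))
2. (w (m (s (q) (q)) (p)))  →  (w (s (q) (q)))
normal form: (w (s (q) (q)))


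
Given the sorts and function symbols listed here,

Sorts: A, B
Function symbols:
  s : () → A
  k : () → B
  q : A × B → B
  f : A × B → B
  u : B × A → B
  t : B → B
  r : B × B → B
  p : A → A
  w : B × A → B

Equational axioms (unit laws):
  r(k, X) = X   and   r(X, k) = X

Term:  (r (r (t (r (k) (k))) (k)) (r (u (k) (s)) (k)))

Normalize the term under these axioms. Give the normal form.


1. (r (r (t (r (k) (k))) (k)) (r (u (k) (s)) (k)))  →  (r (t (r (k) (k))) (r (u (k) (s)) (k)))
2. (r (t (r (k) (k))) (r (u (k) (s)) (k)))  →  (r (t (k)) (r (u (k) (s)) (k)))
3. (r (t (k)) (r (u (k) (s)) (k)))  →  (r (t (k)) (u (k) (s)))

normal form = (r (t (k)) (u (k) (s)))


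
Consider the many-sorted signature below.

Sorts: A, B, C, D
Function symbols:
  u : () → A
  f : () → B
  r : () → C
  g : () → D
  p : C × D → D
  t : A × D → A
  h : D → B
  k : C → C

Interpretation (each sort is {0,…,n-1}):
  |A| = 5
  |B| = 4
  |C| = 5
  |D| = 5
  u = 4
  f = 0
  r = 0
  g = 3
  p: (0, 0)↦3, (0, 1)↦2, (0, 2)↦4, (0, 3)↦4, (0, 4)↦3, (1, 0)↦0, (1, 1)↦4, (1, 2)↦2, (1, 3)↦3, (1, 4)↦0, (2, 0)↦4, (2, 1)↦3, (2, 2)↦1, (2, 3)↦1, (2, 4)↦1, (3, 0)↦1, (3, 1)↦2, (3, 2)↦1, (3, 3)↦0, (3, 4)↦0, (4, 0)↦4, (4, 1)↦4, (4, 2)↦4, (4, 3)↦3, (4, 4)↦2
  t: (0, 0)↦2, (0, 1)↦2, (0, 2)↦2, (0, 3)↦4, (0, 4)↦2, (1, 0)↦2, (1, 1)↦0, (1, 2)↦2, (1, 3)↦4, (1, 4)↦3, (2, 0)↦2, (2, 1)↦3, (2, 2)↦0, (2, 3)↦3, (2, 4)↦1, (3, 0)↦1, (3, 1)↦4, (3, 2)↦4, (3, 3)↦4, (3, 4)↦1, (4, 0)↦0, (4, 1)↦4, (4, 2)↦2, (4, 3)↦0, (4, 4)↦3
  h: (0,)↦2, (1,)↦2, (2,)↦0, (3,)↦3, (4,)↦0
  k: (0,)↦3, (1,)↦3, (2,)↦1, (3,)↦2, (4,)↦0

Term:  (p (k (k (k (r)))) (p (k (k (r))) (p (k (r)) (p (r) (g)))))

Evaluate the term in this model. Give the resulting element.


value = 0

  r = 0
  (k (r)) = k(0,) = 3
  (k (k (r))) = k(3,) = 2
  (k (k (k (r)))) = k(2,) = 1
  r = 0
  (k (r)) = k(0,) = 3
  (k (k (r))) = k(3,) = 2
  r = 0
  (k (r)) = k(0,) = 3
  r = 0
  g = 3
  (p (r) (g)) = p(0, 3) = 4
  (p (k (r)) (p (r) (g))) = p(3, 4) = 0
  (p (k (k (r))) (p (k (r)) (p (r) (g)))) = p(2, 0) = 4
  (p (k (k (k (r)))) (p (k (k (r))) (p (k (r)) (p (r) (g))))) = p(1, 4) = 0


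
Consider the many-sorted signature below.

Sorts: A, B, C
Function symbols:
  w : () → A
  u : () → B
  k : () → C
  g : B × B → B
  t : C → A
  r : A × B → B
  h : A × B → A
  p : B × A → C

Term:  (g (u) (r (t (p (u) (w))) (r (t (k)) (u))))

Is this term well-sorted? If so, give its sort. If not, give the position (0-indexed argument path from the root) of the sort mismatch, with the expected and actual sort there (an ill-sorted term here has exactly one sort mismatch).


well-sorted; sort = B

  (u) : B
        (u) : B
        (w) : A
      (p (u) (w)) : C
    (t (p (u) (w))) : A
        (k) : C
      (t (k)) : A
      (u) : B
    (r (t (k)) (u)) : B
  (r (t (p (u) (w))) (r (t (k)) (u))) : B
(g (u) (r (t (p (u) (w))) (r (t (k)) (u)))) : B


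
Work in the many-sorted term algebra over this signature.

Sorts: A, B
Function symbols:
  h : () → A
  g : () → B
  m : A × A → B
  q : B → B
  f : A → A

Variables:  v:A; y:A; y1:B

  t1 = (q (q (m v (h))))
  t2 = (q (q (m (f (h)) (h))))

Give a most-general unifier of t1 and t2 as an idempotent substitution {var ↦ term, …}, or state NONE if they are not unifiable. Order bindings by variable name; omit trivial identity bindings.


{v ↦ (f (h))}


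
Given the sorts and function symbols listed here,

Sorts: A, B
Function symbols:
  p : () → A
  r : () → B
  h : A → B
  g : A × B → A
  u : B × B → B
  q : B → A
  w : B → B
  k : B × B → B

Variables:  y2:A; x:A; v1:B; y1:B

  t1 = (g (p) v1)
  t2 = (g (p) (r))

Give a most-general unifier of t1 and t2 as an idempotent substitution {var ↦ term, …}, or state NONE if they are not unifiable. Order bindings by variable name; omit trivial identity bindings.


{v1 ↦ (r)}


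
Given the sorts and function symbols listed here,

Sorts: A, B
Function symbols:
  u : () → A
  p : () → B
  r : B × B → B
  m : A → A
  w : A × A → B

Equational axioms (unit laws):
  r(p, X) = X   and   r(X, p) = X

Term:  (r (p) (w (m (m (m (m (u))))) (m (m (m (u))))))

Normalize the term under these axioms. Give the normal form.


1. (r (p) (w (m (m (m (m (u))))) (m (m (m (u))))))  →  (w (m (m (m (m (u))))) (m (m (m (u)))))

normal form = (w (m (m (m (m (u))))) (m (m (m (u)))))


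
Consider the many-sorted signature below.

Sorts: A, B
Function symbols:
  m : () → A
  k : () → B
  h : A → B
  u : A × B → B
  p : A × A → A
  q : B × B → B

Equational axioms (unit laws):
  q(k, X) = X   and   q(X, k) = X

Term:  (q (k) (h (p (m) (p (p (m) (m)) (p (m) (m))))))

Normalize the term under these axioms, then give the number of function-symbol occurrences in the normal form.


1. (q (k) (h (p (m) (p (p (m) (m)) (p (m) (m))))))  →  (h (p (m) (p (p (m) (m)) (p (m) (m)))))
normal form: (h (p (m) (p (p (m) (m)) (p (m) (m)))))

size = 10


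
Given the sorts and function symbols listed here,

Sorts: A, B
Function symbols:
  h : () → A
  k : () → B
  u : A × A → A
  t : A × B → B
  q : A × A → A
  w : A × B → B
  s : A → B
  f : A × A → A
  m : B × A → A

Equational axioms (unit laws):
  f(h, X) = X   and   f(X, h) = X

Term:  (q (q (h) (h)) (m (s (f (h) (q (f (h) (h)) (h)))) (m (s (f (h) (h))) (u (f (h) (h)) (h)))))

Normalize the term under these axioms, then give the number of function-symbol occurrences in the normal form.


1. (q (q (h) (h)) (m (s (f (h) (q (f (h) (h)) (h)))) (m (s (f (h) (h))) (u (f (h) (h)) (h)))))  →  (q (q (h) (h)) (m (s (q (f (h) (h)) (h))) (m (s (f (h) (h))) (u (f (h) (h)) (h)))))
2. (q (q (h) (h)) (m (s (q (f (h) (h)) (h))) (m (s (f (h) (h))) (u (f (h) (h)) (h)))))  →  (q (q (h) (h)) (m (s (q (h) (h))) (m (s (f (h) (h))) (u (f (h) (h)) (h)))))
3. (q (q (h) (h)) (m (s (q (h) (h))) (m (s (f (h) (h))) (u (f (h) (h)) (h)))))  →  (q (q (h) (h)) (m (s (q (h) (h))) (m (s (h)) (u (f (h) (h)) (h)))))
4. (q (q (h) (h)) (m (s (q (h) (h))) (m (s (h)) (u (f (h) (h)) (h)))))  →  (q (q (h) (h)) (m (s (q (h) (h))) (m (s (h)) (u (h) (h)))))
normal form: (q (q (h) (h)) (m (s (q (h) (h))) (m (s (h)) (u (h) (h)))))

size = 15


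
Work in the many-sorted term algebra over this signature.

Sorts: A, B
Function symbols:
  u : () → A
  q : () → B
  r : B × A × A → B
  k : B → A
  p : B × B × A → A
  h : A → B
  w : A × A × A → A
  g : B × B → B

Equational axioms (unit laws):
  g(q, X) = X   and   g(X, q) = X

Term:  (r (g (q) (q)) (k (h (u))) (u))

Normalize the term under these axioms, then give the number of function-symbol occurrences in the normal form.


1. (r (g (q) (q)) (k (h (u))) (u))  →  (r (q) (k (h (u))) (u))
normal form: (r (q) (k (h (u))) (u))

size = 6


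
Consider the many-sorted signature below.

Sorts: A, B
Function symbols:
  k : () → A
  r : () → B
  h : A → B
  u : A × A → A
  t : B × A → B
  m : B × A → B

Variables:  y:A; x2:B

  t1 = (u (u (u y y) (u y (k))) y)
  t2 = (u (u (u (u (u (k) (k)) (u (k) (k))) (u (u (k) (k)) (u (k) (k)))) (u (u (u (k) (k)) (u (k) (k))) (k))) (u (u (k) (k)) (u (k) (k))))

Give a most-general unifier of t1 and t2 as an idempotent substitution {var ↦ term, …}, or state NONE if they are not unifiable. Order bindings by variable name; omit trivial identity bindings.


{y ↦ (u (u (k) (k)) (u (k) (k)))}


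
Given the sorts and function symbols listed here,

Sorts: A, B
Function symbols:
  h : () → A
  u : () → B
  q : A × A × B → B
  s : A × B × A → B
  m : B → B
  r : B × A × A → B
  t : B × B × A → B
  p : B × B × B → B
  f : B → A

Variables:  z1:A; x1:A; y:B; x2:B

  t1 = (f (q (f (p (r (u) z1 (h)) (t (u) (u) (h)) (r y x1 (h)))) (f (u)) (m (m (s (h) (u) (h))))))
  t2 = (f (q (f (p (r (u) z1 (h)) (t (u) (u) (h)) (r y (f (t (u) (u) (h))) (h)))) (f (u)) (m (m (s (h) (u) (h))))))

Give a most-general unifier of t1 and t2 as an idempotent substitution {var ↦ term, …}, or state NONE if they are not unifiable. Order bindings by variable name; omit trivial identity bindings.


{x1 ↦ (f (t (u) (u) (h)))}


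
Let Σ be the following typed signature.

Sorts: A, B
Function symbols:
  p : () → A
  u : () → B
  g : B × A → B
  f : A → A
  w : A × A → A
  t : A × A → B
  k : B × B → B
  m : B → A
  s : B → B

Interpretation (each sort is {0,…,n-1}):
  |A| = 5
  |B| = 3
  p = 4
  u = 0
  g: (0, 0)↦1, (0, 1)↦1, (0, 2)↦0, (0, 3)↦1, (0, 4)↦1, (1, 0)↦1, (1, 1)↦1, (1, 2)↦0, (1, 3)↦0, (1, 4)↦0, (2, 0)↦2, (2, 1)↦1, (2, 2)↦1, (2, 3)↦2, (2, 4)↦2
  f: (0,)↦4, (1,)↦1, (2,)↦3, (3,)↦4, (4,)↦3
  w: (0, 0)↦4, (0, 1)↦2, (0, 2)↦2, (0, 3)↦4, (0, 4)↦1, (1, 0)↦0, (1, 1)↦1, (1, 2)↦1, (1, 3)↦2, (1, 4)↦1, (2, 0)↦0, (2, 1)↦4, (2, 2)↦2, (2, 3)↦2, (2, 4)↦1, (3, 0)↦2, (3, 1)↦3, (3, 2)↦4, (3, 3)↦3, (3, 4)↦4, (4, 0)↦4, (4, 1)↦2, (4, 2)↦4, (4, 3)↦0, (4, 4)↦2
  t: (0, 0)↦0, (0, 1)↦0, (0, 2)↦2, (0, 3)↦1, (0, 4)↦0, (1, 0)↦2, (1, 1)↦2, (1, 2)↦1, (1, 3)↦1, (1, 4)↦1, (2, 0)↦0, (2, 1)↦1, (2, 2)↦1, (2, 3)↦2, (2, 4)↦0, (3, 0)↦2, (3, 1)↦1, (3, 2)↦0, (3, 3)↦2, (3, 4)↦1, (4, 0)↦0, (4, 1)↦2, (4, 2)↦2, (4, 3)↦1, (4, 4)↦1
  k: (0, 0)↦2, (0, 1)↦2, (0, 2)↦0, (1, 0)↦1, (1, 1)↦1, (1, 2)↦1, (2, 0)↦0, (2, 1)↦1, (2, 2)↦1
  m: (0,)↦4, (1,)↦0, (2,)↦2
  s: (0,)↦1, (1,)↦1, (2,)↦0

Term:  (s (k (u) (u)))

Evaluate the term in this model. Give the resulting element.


  u = 0
  u = 0
  (k (u) (u)) = k(0, 0) = 2
  (s (k (u) (u))) = s(2,) = 0

value = 0


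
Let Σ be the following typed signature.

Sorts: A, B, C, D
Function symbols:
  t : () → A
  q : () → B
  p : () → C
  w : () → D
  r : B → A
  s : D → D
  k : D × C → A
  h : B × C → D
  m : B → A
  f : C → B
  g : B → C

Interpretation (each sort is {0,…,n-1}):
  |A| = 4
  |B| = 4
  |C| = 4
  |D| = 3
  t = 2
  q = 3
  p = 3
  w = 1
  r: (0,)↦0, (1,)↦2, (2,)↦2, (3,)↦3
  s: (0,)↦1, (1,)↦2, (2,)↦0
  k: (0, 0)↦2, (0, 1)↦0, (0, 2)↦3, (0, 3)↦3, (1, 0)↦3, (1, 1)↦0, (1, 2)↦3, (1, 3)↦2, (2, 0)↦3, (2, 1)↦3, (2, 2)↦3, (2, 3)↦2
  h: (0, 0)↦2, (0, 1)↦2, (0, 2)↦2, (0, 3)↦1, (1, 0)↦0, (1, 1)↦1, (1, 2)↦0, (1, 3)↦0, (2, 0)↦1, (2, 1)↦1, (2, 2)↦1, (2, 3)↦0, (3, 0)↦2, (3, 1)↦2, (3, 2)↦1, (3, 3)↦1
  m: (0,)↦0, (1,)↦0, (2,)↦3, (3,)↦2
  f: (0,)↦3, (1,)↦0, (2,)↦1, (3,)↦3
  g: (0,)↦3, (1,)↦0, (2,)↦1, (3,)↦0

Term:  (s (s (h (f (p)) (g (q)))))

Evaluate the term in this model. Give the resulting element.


  p = 3
  (f (p)) = f(3,) = 3
  q = 3
  (g (q)) = g(3,) = 0
  (h (f (p)) (g (q))) = h(3, 0) = 2
  (s (h (f (p)) (g (q)))) = s(2,) = 0
  (s (s (h (f (p)) (g (q))))) = s(0,) = 1

value = 1


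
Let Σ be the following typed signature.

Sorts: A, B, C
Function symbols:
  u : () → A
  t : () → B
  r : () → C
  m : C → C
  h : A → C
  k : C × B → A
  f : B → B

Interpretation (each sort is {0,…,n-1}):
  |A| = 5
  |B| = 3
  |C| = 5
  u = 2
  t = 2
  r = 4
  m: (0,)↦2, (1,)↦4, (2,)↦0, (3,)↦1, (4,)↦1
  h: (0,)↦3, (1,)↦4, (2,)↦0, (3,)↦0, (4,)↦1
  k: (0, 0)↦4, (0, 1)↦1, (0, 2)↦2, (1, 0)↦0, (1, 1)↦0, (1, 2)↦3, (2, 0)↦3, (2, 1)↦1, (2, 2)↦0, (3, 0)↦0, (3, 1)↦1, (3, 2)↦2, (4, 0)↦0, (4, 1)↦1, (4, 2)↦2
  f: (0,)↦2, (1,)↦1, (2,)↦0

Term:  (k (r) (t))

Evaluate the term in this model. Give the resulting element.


  r = 4
  t = 2
  (k (r) (t)) = k(4, 2) = 2

value = 2


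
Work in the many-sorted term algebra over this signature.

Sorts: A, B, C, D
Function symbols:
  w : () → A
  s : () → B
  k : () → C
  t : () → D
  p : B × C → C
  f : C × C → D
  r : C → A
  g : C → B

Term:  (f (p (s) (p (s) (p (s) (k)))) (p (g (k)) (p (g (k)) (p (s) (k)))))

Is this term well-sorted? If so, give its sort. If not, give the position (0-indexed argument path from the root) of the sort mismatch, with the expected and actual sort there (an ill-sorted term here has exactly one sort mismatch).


    (s) : B
      (s) : B
        (s) : B
        (k) : C
      (p (s) (k)) : C
    (p (s) (p (s) (k))) : C
  (p (s) (p (s) (p (s) (k)))) : C
      (k) : C
    (g (k)) : B
        (k) : C
      (g (k)) : B
        (s) : B
        (k) : C
      (p (s) (k)) : C
    (p (g (k)) (p (s) (k))) : C
  (p (g (k)) (p (g (k)) (p (s) (k)))) : C
(f (p (s) (p (s) (p (s) (k)))) (p (g (k)) (p (g (k)) (p (s) (k))))) : D

well-sorted; sort = D


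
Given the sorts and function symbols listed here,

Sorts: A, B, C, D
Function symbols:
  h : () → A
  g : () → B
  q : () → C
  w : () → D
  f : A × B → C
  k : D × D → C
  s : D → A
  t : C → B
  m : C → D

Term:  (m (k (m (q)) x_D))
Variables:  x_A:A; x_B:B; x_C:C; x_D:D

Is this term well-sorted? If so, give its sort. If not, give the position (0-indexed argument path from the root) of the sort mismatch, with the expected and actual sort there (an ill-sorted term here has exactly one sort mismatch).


      (q) : C
    (m (q)) : D
    x_D : D
  (k (m (q)) x_D) : C
(m (k (m (q)) x_D)) : D

well-sorted; sort = D


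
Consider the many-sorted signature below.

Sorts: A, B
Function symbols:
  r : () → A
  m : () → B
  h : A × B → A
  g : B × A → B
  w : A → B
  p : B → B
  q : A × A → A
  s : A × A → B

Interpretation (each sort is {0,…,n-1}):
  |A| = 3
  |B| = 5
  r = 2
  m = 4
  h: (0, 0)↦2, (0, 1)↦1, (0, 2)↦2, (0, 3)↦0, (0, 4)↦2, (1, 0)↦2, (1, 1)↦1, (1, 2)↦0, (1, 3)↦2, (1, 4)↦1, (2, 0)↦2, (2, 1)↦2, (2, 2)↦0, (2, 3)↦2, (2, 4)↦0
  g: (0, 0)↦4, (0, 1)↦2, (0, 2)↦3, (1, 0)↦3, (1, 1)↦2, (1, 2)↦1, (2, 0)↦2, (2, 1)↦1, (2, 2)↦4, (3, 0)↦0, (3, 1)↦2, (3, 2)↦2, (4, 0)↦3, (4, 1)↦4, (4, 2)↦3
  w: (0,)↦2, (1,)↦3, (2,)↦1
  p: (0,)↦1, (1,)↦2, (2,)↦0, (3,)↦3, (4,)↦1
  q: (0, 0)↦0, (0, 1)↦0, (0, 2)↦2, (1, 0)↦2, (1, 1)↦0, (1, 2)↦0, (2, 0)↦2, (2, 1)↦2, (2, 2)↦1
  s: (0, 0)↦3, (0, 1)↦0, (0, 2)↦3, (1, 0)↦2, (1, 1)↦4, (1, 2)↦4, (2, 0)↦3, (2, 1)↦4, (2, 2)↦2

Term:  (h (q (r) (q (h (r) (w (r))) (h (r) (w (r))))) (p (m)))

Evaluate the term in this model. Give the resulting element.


value = 2

  r = 2
  r = 2
  r = 2
  (w (r)) = w(2,) = 1
  (h (r) (w (r))) = h(2, 1) = 2
  r = 2
  r = 2
  (w (r)) = w(2,) = 1
  (h (r) (w (r))) = h(2, 1) = 2
  (q (h (r) (w (r))) (h (r) (w (r)))) = q(2, 2) = 1
  (q (r) (q (h (r) (w (r))) (h (r) (w (r))))) = q(2, 1) = 2
  m = 4
  (p (m)) = p(4,) = 1
  (h (q (r) (q (h (r) (w (r))) (h (r) (w (r))))) (p (m))) = h(2, 1) = 2


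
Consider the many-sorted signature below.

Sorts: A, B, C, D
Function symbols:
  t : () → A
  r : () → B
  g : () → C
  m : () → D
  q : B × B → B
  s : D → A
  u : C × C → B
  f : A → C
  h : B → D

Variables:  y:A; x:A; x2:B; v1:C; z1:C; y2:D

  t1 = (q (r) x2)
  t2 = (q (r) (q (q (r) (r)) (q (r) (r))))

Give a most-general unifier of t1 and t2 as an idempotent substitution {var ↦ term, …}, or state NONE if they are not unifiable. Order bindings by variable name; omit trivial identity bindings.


{x2 ↦ (q (q (r) (r)) (q (r) (r)))}


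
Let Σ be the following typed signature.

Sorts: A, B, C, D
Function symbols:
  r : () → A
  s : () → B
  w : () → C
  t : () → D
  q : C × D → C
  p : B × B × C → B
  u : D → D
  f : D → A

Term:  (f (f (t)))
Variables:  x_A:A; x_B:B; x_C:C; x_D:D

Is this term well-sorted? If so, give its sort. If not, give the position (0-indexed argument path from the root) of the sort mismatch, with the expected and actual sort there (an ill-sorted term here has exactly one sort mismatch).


    (t) : D
  (f (t)) : A
(f (f (t))) : ✗ arg 0 at [0] has sort A, expected D

ill-sorted at position [0]: expected D, got A


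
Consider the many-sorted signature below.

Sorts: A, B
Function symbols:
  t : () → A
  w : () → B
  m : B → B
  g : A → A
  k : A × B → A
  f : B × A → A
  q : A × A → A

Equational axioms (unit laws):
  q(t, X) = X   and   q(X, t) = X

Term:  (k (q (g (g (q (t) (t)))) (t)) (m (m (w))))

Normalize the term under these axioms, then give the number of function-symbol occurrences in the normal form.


size = 7

1. (k (q (g (g (q (t) (t)))) (t)) (m (m (w))))  →  (k (g (g (q (t) (t)))) (m (m (w))))
2. (k (g (g (q (t) (t)))) (m (m (w))))  →  (k (g (g (t))) (m (m (w))))
normal form: (k (g (g (t))) (m (m (w))))


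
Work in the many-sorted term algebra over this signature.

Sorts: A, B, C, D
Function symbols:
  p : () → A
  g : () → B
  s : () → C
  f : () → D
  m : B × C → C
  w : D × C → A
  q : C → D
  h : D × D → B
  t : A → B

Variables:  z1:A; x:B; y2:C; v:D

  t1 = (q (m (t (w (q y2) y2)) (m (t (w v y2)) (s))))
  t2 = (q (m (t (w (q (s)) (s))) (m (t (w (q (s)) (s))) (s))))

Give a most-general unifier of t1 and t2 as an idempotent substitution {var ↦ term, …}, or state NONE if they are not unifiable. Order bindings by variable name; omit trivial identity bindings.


{v ↦ (q (s)), y2 ↦ (s)}


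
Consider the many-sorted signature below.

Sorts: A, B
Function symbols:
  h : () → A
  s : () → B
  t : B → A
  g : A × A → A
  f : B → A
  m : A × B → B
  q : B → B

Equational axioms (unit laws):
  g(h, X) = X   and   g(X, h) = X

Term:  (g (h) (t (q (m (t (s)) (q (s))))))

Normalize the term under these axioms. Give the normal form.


normal form = (t (q (m (t (s)) (q (s)))))

1. (g (h) (t (q (m (t (s)) (q (s))))))  →  (t (q (m (t (s)) (q (s)))))


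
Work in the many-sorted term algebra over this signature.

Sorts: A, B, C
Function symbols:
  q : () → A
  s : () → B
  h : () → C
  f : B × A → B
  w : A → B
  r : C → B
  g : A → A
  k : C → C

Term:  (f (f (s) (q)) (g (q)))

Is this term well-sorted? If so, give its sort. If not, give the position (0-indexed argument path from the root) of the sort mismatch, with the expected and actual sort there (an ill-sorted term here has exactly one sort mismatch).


    (s) : B
    (q) : A
  (f (s) (q)) : B
    (q) : A
  (g (q)) : A
(f (f (s) (q)) (g (q))) : B

well-sorted; sort = B


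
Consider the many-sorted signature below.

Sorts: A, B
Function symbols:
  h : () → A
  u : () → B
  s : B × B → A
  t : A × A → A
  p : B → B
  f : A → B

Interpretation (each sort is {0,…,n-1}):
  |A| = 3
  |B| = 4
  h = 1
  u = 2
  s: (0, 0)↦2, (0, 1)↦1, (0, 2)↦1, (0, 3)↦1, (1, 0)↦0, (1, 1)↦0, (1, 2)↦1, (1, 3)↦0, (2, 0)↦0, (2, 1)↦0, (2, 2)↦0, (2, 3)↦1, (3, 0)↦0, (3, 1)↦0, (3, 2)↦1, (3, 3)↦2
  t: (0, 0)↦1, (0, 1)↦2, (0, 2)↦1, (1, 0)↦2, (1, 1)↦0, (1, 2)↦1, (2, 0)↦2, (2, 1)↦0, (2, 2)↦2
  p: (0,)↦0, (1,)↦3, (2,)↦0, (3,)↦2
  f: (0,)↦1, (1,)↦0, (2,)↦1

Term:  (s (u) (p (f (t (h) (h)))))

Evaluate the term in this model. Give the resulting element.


  u = 2
  h = 1
  h = 1
  (t (h) (h)) = t(1, 1) = 0
  (f (t (h) (h))) = f(0,) = 1
  (p (f (t (h) (h)))) = p(1,) = 3
  (s (u) (p (f (t (h) (h))))) = s(2, 3) = 1

value = 1


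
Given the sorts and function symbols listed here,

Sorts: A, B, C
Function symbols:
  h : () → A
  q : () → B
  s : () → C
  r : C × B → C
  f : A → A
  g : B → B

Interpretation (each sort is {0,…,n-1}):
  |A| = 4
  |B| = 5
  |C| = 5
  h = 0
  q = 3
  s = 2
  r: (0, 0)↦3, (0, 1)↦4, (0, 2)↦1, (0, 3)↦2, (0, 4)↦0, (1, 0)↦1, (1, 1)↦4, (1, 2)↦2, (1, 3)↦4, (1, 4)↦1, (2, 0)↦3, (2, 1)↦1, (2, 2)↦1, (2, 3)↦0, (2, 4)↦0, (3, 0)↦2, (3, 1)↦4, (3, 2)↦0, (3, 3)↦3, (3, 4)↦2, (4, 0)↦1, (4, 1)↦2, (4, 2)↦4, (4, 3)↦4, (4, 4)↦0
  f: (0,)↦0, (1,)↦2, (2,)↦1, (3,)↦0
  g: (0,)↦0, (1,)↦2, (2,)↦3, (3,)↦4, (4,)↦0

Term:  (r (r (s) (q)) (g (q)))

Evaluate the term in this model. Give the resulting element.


  s = 2
  q = 3
  (r (s) (q)) = r(2, 3) = 0
  q = 3
  (g (q)) = g(3,) = 4
  (r (r (s) (q)) (g (q))) = r(0, 4) = 0

value = 0


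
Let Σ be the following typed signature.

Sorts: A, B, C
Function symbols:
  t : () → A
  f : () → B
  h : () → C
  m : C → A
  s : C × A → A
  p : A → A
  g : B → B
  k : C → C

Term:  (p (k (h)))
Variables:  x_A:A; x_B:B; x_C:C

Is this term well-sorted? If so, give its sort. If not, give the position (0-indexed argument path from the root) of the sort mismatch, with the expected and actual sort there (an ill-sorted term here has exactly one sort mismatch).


ill-sorted at position [0]: expected A, got C

    (h) : C
  (k (h)) : C
(p (k (h))) : ✗ arg 0 at [0] has sort C, expected A


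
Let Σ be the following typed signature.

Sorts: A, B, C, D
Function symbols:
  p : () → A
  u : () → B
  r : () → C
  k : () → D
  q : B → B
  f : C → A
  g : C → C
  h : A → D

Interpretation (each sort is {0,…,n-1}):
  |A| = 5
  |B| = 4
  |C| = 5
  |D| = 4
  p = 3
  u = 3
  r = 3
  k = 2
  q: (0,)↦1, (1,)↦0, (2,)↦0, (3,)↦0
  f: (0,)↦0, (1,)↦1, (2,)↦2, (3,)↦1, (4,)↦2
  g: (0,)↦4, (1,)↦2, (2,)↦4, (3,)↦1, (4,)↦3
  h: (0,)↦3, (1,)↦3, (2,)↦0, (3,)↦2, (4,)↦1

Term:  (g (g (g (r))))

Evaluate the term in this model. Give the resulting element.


  r = 3
  (g (r)) = g(3,) = 1
  (g (g (r))) = g(1,) = 2
  (g (g (g (r)))) = g(2,) = 4

value = 4


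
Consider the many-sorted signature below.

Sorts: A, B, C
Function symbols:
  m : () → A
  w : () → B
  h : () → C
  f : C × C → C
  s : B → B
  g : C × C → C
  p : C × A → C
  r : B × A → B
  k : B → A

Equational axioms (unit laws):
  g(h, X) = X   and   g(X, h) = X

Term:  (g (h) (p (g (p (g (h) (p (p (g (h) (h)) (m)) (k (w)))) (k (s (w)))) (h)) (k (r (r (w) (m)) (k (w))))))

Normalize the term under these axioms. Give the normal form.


normal form = (p (p (p (p (h) (m)) (k (w))) (k (s (w)))) (k (r (r (w) (m)) (k (w)))))

1. (g (h) (p (g (p (g (h) (p (p (g (h) (h)) (m)) (k (w)))) (k (s (w)))) (h)) (k (r (r (w) (m)) (k (w))))))  →  (p (g (p (g (h) (p (p (g (h) (h)) (m)) (k (w)))) (k (s (w)))) (h)) (k (r (r (w) (m)) (k (w)))))
2. (p (g (p (g (h) (p (p (g (h) (h)) (m)) (k (w)))) (k (s (w)))) (h)) (k (r (r (w) (m)) (k (w)))))  →  (p (p (g (h) (p (p (g (h) (h)) (m)) (k (w)))) (k (s (w)))) (k (r (r (w) (m)) (k (w)))))
3. (p (p (g (h) (p (p (g (h) (h)) (m)) (k (w)))) (k (s (w)))) (k (r (r (w) (m)) (k (w)))))  →  (p (p (p (p (g (h) (h)) (m)) (k (w))) (k (s (w)))) (k (r (r (w) (m)) (k (w)))))
4. (p (p (p (p (g (h) (h)) (m)) (k (w))) (k (s (w)))) (k (r (r (w) (m)) (k (w)))))  →  (p (p (p (p (h) (m)) (k (w))) (k (s (w)))) (k (r (r (w) (m)) (k (w)))))


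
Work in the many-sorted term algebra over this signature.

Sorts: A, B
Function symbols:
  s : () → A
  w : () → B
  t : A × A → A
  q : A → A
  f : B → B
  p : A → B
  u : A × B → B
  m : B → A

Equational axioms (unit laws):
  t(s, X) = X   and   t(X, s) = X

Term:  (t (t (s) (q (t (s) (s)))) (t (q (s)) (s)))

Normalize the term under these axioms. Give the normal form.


normal form = (t (q (s)) (q (s)))

1. (t (t (s) (q (t (s) (s)))) (t (q (s)) (s)))  →  (t (q (t (s) (s))) (t (q (s)) (s)))
2. (t (q (t (s) (s))) (t (q (s)) (s)))  →  (t (q (s)) (t (q (s)) (s)))
3. (t (q (s)) (t (q (s)) (s)))  →  (t (q (s)) (q (s)))


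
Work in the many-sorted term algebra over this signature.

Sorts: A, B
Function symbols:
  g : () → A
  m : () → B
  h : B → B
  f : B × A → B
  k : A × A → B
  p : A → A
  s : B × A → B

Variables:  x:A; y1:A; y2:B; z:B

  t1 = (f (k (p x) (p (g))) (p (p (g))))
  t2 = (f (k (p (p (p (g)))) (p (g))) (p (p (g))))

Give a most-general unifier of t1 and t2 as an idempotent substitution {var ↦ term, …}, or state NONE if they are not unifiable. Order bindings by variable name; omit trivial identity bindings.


{x ↦ (p (p (g)))}


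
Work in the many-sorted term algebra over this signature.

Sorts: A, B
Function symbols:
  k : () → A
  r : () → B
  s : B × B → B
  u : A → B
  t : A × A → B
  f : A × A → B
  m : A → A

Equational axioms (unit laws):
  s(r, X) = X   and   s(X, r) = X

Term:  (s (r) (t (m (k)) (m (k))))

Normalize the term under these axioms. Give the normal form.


1. (s (r) (t (m (k)) (m (k))))  →  (t (m (k)) (m (k)))

normal form = (t (m (k)) (m (k)))


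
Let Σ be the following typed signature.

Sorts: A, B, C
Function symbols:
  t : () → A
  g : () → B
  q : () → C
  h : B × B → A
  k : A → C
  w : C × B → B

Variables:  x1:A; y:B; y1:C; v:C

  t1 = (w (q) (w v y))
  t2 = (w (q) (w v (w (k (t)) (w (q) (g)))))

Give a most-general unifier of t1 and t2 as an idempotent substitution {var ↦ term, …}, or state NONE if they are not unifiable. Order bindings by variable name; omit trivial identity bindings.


{y ↦ (w (k (t)) (w (q) (g)))}


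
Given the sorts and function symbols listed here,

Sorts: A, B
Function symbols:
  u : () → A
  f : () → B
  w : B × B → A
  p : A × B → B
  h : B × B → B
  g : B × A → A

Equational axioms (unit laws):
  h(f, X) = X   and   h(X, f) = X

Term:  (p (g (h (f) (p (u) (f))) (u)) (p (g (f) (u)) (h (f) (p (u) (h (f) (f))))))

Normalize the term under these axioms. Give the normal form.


normal form = (p (g (p (u) (f)) (u)) (p (g (f) (u)) (p (u) (f))))

1. (p (g (h (f) (p (u) (f))) (u)) (p (g (f) (u)) (h (f) (p (u) (h (f) (f))))))  →  (p (g (p (u) (f)) (u)) (p (g (f) (u)) (h (f) (p (u) (h (f) (f))))))
2. (p (g (p (u) (f)) (u)) (p (g (f) (u)) (h (f) (p (u) (h (f) (f))))))  →  (p (g (p (u) (f)) (u)) (p (g (f) (u)) (p (u) (h (f) (f)))))
3. (p (g (p (u) (f)) (u)) (p (g (f) (u)) (p (u) (h (f) (f)))))  →  (p (g (p (u) (f)) (u)) (p (g (f) (u)) (p (u) (f))))


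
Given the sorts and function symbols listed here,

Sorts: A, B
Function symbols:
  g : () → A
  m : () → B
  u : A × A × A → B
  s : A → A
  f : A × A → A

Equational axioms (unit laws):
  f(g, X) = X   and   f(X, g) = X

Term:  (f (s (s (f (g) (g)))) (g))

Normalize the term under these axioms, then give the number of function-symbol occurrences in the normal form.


1. (f (s (s (f (g) (g)))) (g))  →  (s (s (f (g) (g))))
2. (s (s (f (g) (g))))  →  (s (s (g)))
normal form: (s (s (g)))

size = 3


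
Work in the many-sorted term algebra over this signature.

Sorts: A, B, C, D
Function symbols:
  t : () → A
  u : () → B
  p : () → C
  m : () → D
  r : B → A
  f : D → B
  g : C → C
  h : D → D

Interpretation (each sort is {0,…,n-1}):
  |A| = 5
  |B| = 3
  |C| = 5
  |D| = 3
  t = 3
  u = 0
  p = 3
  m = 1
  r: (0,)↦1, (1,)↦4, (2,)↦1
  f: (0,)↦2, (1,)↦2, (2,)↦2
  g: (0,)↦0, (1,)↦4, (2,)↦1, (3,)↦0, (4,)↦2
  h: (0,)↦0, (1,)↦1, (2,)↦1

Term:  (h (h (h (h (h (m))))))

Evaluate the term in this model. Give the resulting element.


  m = 1
  (h (m)) = h(1,) = 1
  (h (h (m))) = h(1,) = 1
  (h (h (h (m)))) = h(1,) = 1
  (h (h (h (h (m))))) = h(1,) = 1
  (h (h (h (h (h (m)))))) = h(1,) = 1

value = 1


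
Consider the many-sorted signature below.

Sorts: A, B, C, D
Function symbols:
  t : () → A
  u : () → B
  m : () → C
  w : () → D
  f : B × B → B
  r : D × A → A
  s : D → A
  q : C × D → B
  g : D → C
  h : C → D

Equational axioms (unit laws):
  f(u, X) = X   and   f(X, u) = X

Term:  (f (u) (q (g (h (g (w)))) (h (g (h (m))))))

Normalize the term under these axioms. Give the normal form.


normal form = (q (g (h (g (w)))) (h (g (h (m)))))

1. (f (u) (q (g (h (g (w)))) (h (g (h (m))))))  →  (q (g (h (g (w)))) (h (g (h (m)))))


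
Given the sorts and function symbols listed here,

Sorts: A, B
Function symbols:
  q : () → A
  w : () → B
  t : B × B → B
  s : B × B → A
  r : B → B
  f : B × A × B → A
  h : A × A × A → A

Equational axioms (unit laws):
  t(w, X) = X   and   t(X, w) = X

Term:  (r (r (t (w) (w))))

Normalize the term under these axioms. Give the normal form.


1. (r (r (t (w) (w))))  →  (r (r (w)))

normal form = (r (r (w)))


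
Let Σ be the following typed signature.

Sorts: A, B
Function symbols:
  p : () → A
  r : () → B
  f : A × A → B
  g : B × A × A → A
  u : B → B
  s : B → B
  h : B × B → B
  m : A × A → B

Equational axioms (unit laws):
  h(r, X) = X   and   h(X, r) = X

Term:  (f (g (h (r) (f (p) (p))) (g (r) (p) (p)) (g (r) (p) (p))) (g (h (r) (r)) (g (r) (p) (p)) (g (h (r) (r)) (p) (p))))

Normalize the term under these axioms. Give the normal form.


1. (f (g (h (r) (f (p) (p))) (g (r) (p) (p)) (g (r) (p) (p))) (g (h (r) (r)) (g (r) (p) (p)) (g (h (r) (r)) (p) (p))))  →  (f (g (f (p) (p)) (g (r) (p) (p)) (g (r) (p) (p))) (g (h (r) (r)) (g (r) (p) (p)) (g (h (r) (r)) (p) (p))))
2. (f (g (f (p) (p)) (g (r) (p) (p)) (g (r) (p) (p))) (g (h (r) (r)) (g (r) (p) (p)) (g (h (r) (r)) (p) (p))))  →  (f (g (f (p) (p)) (g (r) (p) (p)) (g (r) (p) (p))) (g (r) (g (r) (p) (p)) (g (h (r) (r)) (p) (p))))
3. (f (g (f (p) (p)) (g (r) (p) (p)) (g (r) (p) (p))) (g (r) (g (r) (p) (p)) (g (h (r) (r)) (p) (p))))  →  (f (g (f (p) (p)) (g (r) (p) (p)) (g (r) (p) (p))) (g (r) (g (r) (p) (p)) (g (r) (p) (p))))

normal form = (f (g (f (p) (p)) (g (r) (p) (p)) (g (r) (p) (p))) (g (r) (g (r) (p) (p)) (g (r) (p) (p))))


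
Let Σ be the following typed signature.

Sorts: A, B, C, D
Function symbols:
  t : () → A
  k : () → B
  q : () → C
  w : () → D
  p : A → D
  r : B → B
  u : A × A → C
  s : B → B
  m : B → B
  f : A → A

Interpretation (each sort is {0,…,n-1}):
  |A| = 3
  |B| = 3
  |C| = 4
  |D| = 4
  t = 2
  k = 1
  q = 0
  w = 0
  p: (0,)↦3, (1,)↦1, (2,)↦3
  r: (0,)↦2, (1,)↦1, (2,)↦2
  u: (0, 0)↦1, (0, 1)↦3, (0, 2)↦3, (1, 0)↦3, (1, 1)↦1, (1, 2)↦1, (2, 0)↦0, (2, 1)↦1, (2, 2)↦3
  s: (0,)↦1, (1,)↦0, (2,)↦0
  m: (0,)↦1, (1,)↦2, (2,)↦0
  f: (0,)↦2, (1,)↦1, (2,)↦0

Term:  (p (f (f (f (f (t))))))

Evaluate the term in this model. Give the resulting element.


  t = 2
  (f (t)) = f(2,) = 0
  (f (f (t))) = f(0,) = 2
  (f (f (f (t)))) = f(2,) = 0
  (f (f (f (f (t))))) = f(0,) = 2
  (p (f (f (f (f (t)))))) = p(2,) = 3

value = 3


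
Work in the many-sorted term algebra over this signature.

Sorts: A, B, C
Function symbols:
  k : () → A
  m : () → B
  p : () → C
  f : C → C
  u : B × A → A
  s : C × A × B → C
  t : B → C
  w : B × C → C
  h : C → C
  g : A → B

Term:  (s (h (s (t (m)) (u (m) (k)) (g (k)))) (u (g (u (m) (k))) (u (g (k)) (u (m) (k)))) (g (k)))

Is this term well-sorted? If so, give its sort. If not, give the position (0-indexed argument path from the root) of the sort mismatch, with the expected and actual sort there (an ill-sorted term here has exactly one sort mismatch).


        (m) : B
      (t (m)) : C
        (m) : B
        (k) : A
      (u (m) (k)) : A
        (k) : A
      (g (k)) : B
    (s (t (m)) (u (m) (k)) (g (k))) : C
  (h (s (t (m)) (u (m) (k)) (g (k)))) : C
        (m) : B
        (k) : A
      (u (m) (k)) : A
    (g (u (m) (k))) : B
        (k) : A
      (g (k)) : B
        (m) : B
        (k) : A
      (u (m) (k)) : A
    (u (g (k)) (u (m) (k))) : A
  (u (g (u (m) (k))) (u (g (k)) (u (m) (k)))) : A
    (k) : A
  (g (k)) : B
(s (h (s (t (m)) (u (m) (k)) (g (k)))) (u (g (u (m) (k))) (u (g (k)) (u (m) (k)))) (g (k))) : C

well-sorted; sort = C


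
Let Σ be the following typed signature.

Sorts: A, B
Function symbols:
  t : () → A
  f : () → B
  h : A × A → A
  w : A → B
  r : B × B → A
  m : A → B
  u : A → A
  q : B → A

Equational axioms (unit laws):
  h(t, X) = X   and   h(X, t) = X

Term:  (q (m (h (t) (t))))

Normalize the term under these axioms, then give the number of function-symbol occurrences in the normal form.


1. (q (m (h (t) (t))))  →  (q (m (t)))
normal form: (q (m (t)))

size = 3


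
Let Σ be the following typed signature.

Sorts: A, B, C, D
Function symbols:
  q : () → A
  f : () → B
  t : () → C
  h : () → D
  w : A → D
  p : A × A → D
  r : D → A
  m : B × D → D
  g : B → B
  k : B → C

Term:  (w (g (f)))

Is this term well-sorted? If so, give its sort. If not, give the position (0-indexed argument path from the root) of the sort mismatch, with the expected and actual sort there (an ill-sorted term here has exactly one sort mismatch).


    (f) : B
  (g (f)) : B
(w (g (f))) : ✗ arg 0 at [0] has sort B, expected A

ill-sorted at position [0]: expected A, got B


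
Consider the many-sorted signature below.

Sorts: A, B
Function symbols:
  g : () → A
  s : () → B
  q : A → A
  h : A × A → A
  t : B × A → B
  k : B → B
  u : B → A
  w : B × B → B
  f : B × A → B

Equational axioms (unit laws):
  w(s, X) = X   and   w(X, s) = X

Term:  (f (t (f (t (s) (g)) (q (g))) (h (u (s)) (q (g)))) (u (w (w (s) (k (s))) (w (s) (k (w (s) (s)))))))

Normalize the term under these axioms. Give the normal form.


1. (f (t (f (t (s) (g)) (q (g))) (h (u (s)) (q (g)))) (u (w (w (s) (k (s))) (w (s) (k (w (s) (s)))))))  →  (f (t (f (t (s) (g)) (q (g))) (h (u (s)) (q (g)))) (u (w (k (s)) (w (s) (k (w (s) (s)))))))
2. (f (t (f (t (s) (g)) (q (g))) (h (u (s)) (q (g)))) (u (w (k (s)) (w (s) (k (w (s) (s)))))))  →  (f (t (f (t (s) (g)) (q (g))) (h (u (s)) (q (g)))) (u (w (k (s)) (k (w (s) (s))))))
3. (f (t (f (t (s) (g)) (q (g))) (h (u (s)) (q (g)))) (u (w (k (s)) (k (w (s) (s))))))  →  (f (t (f (t (s) (g)) (q (g))) (h (u (s)) (q (g)))) (u (w (k (s)) (k (s)))))

normal form = (f (t (f (t (s) (g)) (q (g))) (h (u (s)) (q (g)))) (u (w (k (s)) (k (s)))))


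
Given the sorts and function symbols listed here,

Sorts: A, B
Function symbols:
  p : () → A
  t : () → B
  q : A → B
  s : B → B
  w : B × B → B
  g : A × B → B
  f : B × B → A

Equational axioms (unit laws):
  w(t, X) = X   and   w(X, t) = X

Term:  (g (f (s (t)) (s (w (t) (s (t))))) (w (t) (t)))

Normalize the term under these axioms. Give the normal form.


normal form = (g (f (s (t)) (s (s (t)))) (t))

1. (g (f (s (t)) (s (w (t) (s (t))))) (w (t) (t)))  →  (g (f (s (t)) (s (s (t)))) (w (t) (t)))
2. (g (f (s (t)) (s (s (t)))) (w (t) (t)))  →  (g (f (s (t)) (s (s (t)))) (t))


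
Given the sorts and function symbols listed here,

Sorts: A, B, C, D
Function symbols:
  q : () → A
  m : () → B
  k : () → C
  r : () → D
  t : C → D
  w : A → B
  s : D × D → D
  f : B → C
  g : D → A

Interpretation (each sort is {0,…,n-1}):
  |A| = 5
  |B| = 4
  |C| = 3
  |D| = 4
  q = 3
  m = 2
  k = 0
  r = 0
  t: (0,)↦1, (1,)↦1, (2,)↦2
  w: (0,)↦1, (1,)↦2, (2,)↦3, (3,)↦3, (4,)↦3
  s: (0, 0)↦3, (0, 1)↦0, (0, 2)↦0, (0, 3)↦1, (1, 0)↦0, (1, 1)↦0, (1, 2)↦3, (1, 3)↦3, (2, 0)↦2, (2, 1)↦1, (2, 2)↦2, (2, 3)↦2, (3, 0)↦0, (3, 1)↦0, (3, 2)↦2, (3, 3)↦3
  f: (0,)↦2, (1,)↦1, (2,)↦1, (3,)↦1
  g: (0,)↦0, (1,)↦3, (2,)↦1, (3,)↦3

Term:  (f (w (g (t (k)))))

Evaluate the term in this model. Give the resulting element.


  k = 0
  (t (k)) = t(0,) = 1
  (g (t (k))) = g(1,) = 3
  (w (g (t (k)))) = w(3,) = 3
  (f (w (g (t (k))))) = f(3,) = 1

value = 1


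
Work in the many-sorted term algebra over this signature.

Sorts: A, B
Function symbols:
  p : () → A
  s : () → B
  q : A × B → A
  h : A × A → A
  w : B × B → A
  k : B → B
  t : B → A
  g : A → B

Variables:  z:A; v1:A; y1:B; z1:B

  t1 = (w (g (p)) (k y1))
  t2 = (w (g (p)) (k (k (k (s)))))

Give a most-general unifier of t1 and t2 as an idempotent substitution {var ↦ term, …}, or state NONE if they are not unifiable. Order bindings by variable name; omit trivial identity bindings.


{y1 ↦ (k (k (s)))}


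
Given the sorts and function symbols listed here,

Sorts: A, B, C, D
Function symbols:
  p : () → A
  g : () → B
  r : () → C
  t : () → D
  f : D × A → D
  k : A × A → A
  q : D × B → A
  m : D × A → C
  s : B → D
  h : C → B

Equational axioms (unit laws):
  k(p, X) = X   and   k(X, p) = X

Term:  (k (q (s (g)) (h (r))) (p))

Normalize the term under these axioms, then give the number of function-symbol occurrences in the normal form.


1. (k (q (s (g)) (h (r))) (p))  →  (q (s (g)) (h (r)))
normal form: (q (s (g)) (h (r)))

size = 5
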